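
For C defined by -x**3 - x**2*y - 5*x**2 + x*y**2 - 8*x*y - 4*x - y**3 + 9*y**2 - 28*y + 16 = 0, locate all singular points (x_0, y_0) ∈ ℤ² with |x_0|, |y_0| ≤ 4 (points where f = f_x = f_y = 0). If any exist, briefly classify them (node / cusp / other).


Singular points: {(-2, 2)}; classification: node.

Compute partial derivatives:
  f_x = -3*x**2 - 2*x*y - 10*x + y**2 - 8*y - 4.
  f_y = -x**2 + 2*x*y - 8*x - 3*y**2 + 18*y - 28.
Scan x_0 ∈ {−4, ..., 4}. For each x_0, f_y(x_0, y) is a polynomial in y; find its integer roots y ∈ {−4, ..., 4}, then test f_x and f at those candidates.
  x = -4: f_y(-4, y) = -3*y**2 + 10*y - 12; no integer root y with |y| ≤ 4.
  x = -3: f_y(-3, y) = -3*y**2 + 12*y - 13; no integer root y with |y| ≤ 4.
  x = -2: f_y(-2, y) = -3*y**2 + 14*y - 16; vanishes at y ∈ {2}. (-2, 2): f_x = 0, f = 0 — SINGULAR.
  x = -1: f_y(-1, y) = -3*y**2 + 16*y - 21; vanishes at y ∈ {3}. (-1, 3): f_x = -6 ≠ 0.
  x = 0: f_y(0, y) = -3*y**2 + 18*y - 28; no integer root y with |y| ≤ 4.
  x = 1: f_y(1, y) = -3*y**2 + 20*y - 37; no integer root y with |y| ≤ 4.
  x = 2: f_y(2, y) = -3*y**2 + 22*y - 48; no integer root y with |y| ≤ 4.
  x = 3: f_y(3, y) = -3*y**2 + 24*y - 61; no integer root y with |y| ≤ 4.
  x = 4: f_y(4, y) = -3*y**2 + 26*y - 76; no integer root y with |y| ≤ 4.
Only singular point on the grid: (-2, 2).
Classify: substitute x = -2 + u, y = 2 + v and expand: f = -u**3 - u**2*v - u**2 + u*v**2 - v**3 + v**2.
No constant or linear terms (consistent with a singular point). Quadratic part: -u**2 + v**2. Cubic part: -u**3 - u**2*v + u*v**2 - v**3.
The quadratic part v**2 - u**2 = (v − u)(v + u) splits into two distinct linear factors, so there are two distinct tangent lines y − 2 = ±(x − -2) — this is a node (ordinary double point).
Classification: node.


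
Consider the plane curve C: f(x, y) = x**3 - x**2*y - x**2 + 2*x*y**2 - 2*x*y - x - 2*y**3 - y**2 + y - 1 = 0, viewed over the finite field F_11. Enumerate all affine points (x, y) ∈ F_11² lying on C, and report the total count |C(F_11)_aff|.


Affine F_11-points: {(1, 9), (2, 5), (4, 6), (6, 3), (6, 4), (7, 0), (7, 2), (7, 10), (9, 0), (9, 7), (10, 3)}; count = 11.

For each of the 121 pairs (x, y) ∈ F_11², evaluate f(x, y) mod 11. Record the zeros.
  x = 0: [0↦10, 1↦8, 2↦3, 3↦5, 4↦2, 5↦4, 6↦10, 7↦8, 8↦8, 9↦9, 10↦10]  zeros at y ∈ ∅
  x = 1: [0↦9, 1↦6, 2↦4, 3↦2, 4↦10, 5↦5, 6↦8, 7↦7, 8↦1, 9↦0, 10↦3]  zeros at y ∈ {9}
  x = 2: [0↦1, 1↦6, 2↦5, 3↦8, 4↦3, 5↦0, 6↦9, 7↦7, 8↦4, 9↦10, 10↦2]  zeros at y ∈ {5}
  x = 3: [0↦3, 1↦3, 2↦1, 3↦7, 4↦9, 5↦6, 6↦8, 7↦3, 8↦1, 9↦1, 10↦2]  zeros at y ∈ ∅
  x = 4: [0↦10, 1↦3, 2↦9, 3↦5, 4↦1, 5↦7, 6↦0, 7↦1, 8↦9, 9↦1, 10↦9]  zeros at y ∈ {6}
  x = 5: [0↦6, 1↦1, 2↦2, 3↦8, 4↦7, 5↦9, 6↦2, 7↦7, 8↦1, 9↦5, 10↦7]  zeros at y ∈ ∅
  x = 6: [0↦8, 1↦3, 2↦8, 3↦0, 4↦0, 5↦7, 6↦9, 7↦5, 8↦5, 9↦8, 10↦2]  zeros at y ∈ {3, 4}
  x = 7: [0↦0, 1↦4, 2↦0, 3↦9, 4↦8, 5↦7, 6↦5, 7↦1, 8↦5, 9↦5, 10↦0]  zeros at y ∈ {0, 2, 10}
  x = 8: [0↦10, 1↦10, 2↦6, 3↦8, 4↦4, 5↦4, 6↦7, 7↦1, 8↦7, 9↦2, 10↦7]  zeros at y ∈ ∅
  x = 9: [0↦0, 1↦5, 2↦10, 3↦3, 4↦5, 5↦4, 6↦10, 7↦0, 8↦6, 9↦5, 10↦7]  zeros at y ∈ {0, 7}
  x = 10: [0↦9, 1↦6, 2↦7, 3↦0, 4↦6, 5↦2, 6↦9, 7↦4, 8↦8, 9↦9, 10↦6]  zeros at y ∈ {3}
Collecting zeros: affine points = {(1, 9), (2, 5), (4, 6), (6, 3), (6, 4), (7, 0), (7, 2), (7, 10), (9, 0), (9, 7), (10, 3)}.
Total count |C(F_11)_aff| = 11.


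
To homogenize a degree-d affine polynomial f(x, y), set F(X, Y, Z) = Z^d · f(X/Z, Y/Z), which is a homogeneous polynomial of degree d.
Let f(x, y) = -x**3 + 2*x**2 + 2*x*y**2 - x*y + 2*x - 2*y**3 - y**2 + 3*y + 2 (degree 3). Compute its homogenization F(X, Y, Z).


F(X, Y, Z) = -X**3 + 2*X**2*Z + 2*X*Y**2 - X*Y*Z + 2*X*Z**2 - 2*Y**3 - Y**2*Z + 3*Y*Z**2 + 2*Z**3

deg(f) = 3.
Substitute x = X/Z, y = Y/Z into f, then multiply by Z^3.
  monomial -1·x^3·y^0 ↦ -1·X^3·Y^0·Z^0.
  monomial 2·x^2·y^0 ↦ 2·X^2·Y^0·Z^1.
  monomial 2·x^1·y^2 ↦ 2·X^1·Y^2·Z^0.
  monomial -1·x^1·y^1 ↦ -1·X^1·Y^1·Z^1.
  monomial 2·x^1·y^0 ↦ 2·X^1·Y^0·Z^2.
  monomial -2·x^0·y^3 ↦ -2·X^0·Y^3·Z^0.
  monomial -1·x^0·y^2 ↦ -1·X^0·Y^2·Z^1.
  monomial 3·x^0·y^1 ↦ 3·X^0·Y^1·Z^2.
  monomial 2·x^0·y^0 ↦ 2·X^0·Y^0·Z^3.
Collecting: F(X, Y, Z) = -X**3 + 2*X**2*Z + 2*X*Y**2 - X*Y*Z + 2*X*Z**2 - 2*Y**3 - Y**2*Z + 3*Y*Z**2 + 2*Z**3.


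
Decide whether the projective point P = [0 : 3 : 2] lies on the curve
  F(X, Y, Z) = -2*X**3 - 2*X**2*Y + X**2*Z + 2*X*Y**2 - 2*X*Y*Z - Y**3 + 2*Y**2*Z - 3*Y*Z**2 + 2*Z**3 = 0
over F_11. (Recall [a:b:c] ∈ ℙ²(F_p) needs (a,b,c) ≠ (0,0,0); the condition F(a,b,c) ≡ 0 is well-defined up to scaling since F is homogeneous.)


F(0,3,2) ≡ 0 (mod 11); P is on the curve.

Evaluate F(0, 3, 2) term-by-term (mod 11).
  -2*X**3 ↦ -2·0·1·1 = 0
  -2*X**2*Y ↦ -2·0·3·1 = 0
  X**2*Z ↦ 1·0·1·2 = 0
  2*X*Y**2 ↦ 2·0·9·1 = 0
  -2*X*Y*Z ↦ -2·0·3·2 = 0
  -Y**3 ↦ -1·1·27·1 = -27
  2*Y**2*Z ↦ 2·1·9·2 = 36
  -3*Y*Z**2 ↦ -3·1·3·4 = -36
  2*Z**3 ↦ 2·1·1·8 = 16
Sum: F(0, 3, 2) = (0) + (0) + (0) + (0) + (0) + (-27) + (36) + (-36) + (16) = -11.
Reducing mod 11: -11 ≡ 0 (mod 11).
Since F(a, b, c) ≡ 0 (mod 11), P lies on the curve.


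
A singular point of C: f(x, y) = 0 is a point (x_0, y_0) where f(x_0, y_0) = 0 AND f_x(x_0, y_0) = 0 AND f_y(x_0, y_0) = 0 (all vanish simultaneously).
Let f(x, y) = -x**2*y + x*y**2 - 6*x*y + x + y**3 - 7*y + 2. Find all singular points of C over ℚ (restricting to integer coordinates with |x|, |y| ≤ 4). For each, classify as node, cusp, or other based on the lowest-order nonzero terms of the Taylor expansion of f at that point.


Singular points: {(-2, 1)}; classification: node.

Compute partial derivatives:
  f_x = -2*x*y + y**2 - 6*y + 1.
  f_y = -x**2 + 2*x*y - 6*x + 3*y**2 - 7.
Scan x_0 ∈ {−4, ..., 4}. For each x_0, f_y(x_0, y) is a polynomial in y; find its integer roots y ∈ {−4, ..., 4}, then test f_x and f at those candidates.
  x = -4: f_y(-4, y) = 3*y**2 - 8*y + 1; no integer root y with |y| ≤ 4.
  x = -3: f_y(-3, y) = 3*y**2 - 6*y + 2; no integer root y with |y| ≤ 4.
  x = -2: f_y(-2, y) = 3*y**2 - 4*y + 1; vanishes at y ∈ {1}. (-2, 1): f_x = 0, f = 0 — SINGULAR.
  x = -1: f_y(-1, y) = 3*y**2 - 2*y - 2; no integer root y with |y| ≤ 4.
  x = 0: f_y(0, y) = 3*y**2 - 7; no integer root y with |y| ≤ 4.
  x = 1: f_y(1, y) = 3*y**2 + 2*y - 14; no integer root y with |y| ≤ 4.
  x = 2: f_y(2, y) = 3*y**2 + 4*y - 23; no integer root y with |y| ≤ 4.
  x = 3: f_y(3, y) = 3*y**2 + 6*y - 34; no integer root y with |y| ≤ 4.
  x = 4: f_y(4, y) = 3*y**2 + 8*y - 47; no integer root y with |y| ≤ 4.
Only singular point on the grid: (-2, 1).
Classify: substitute x = -2 + u, y = 1 + v and expand: f = -u**2*v - u**2 + u*v**2 + v**3 + v**2.
No constant or linear terms (consistent with a singular point). Quadratic part: -u**2 + v**2. Cubic part: -u**2*v + u*v**2 + v**3.
The quadratic part v**2 - u**2 = (v − u)(v + u) splits into two distinct linear factors, so there are two distinct tangent lines y − 1 = ±(x − -2) — this is a node (ordinary double point).
Classification: node.


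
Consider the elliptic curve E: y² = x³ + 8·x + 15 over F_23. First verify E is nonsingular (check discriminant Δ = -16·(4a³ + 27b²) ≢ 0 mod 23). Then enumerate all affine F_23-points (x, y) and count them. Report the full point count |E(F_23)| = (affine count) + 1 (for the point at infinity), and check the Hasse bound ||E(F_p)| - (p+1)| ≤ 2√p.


Affine points = {(1, 1), (1, 22), (2, 4), (2, 19), (6, 7), (6, 16), (7, 0), (8, 4), (8, 19), (11, 10), (11, 13), (13, 4), (13, 19), (17, 2), (17, 21), (22, 11), (22, 12)}; affine count = 17; |E(F_23)| = 18.

Discriminant check: Δ ∝ 4a³ + 27b² = 4·8³ + 27·15² = 4·512 + 27·225 ≡ 4 (mod 23). Nonzero ⇒ E is nonsingular.
For each x ∈ F_23, compute rhs = x³ + 8·x + 15 mod 23, then count y ∈ F_23 with y² ≡ rhs.
  x = 0: rhs = 15, matching y values: none (0 points).
  x = 1: rhs = 1, matching y values: 1, 22 (2 points).
  x = 2: rhs = 16, matching y values: 4, 19 (2 points).
  x = 3: rhs = 20, matching y values: none (0 points).
  x = 4: rhs = 19, matching y values: none (0 points).
  x = 5: rhs = 19, matching y values: none (0 points).
  x = 6: rhs = 3, matching y values: 7, 16 (2 points).
  x = 7: rhs = 0, matching y values: 0 (1 points).
  x = 8: rhs = 16, matching y values: 4, 19 (2 points).
  x = 9: rhs = 11, matching y values: none (0 points).
  x = 10: rhs = 14, matching y values: none (0 points).
  x = 11: rhs = 8, matching y values: 10, 13 (2 points).
  x = 12: rhs = 22, matching y values: none (0 points).
  x = 13: rhs = 16, matching y values: 4, 19 (2 points).
  x = 14: rhs = 19, matching y values: none (0 points).
  x = 15: rhs = 14, matching y values: none (0 points).
  x = 16: rhs = 7, matching y values: none (0 points).
  x = 17: rhs = 4, matching y values: 2, 21 (2 points).
  x = 18: rhs = 11, matching y values: none (0 points).
  x = 19: rhs = 11, matching y values: none (0 points).
  x = 20: rhs = 10, matching y values: none (0 points).
  x = 21: rhs = 14, matching y values: none (0 points).
  x = 22: rhs = 6, matching y values: 11, 12 (2 points).
Total affine count: 17.
Full point count |E(F_23)| = 17 + 1 = 18.
Hasse bound: |18 − (23+1)| = |-6| = 6 ≤ 2√23 ≈ 9.5917 ✓.


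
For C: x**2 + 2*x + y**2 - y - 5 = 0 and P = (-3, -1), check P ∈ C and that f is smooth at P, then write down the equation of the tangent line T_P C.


Tangent line at P: -4*x - 3*y - 15 = 0.

Step 1: f(-3, -1) = 0, so P lies on C.
Step 2: partial derivatives
  f_x(x, y) = 2*x + 2, f_y(x, y) = 2*y - 1.
  f_x(P) = -4, f_y(P) = -3 (gradient nonzero, so P is smooth).
Step 3: tangent line at P: -4·(x − -3) + -3·(y − -1) = 0.
Expanding: -4*x - 3*y - 15 = 0.


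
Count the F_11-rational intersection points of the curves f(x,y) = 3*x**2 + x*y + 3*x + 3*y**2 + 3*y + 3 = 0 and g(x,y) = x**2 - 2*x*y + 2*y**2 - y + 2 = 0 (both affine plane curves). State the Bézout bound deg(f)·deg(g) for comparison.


Common zeros: ∅; count = 0; Bézout bound = 4.

deg(f) = 2, deg(g) = 2, so Bézout bound = 4.
Scan x ∈ F_11. For each x, list the y ∈ F_11 with f(x, y) ≡ 0 and those with g(x, y) ≡ 0 (mod 11); the common zeros in that column are the intersection.
  x = 0: f ≡ 0 at y ∈ ∅; g ≡ 0 at y ∈ ∅; common: ∅.
  x = 1: f ≡ 0 at y ∈ ∅; g ≡ 0 at y ∈ ∅; common: ∅.
  x = 2: f ≡ 0 at y ∈ {5, 8}; g ≡ 0 at y ∈ ∅; common: ∅.
  x = 3: f ≡ 0 at y ∈ ∅; g ≡ 0 at y ∈ {0, 9}; common: ∅.
  x = 4: f ≡ 0 at y ∈ ∅; g ≡ 0 at y ∈ {1, 9}; common: ∅.
  x = 5: f ≡ 0 at y ∈ {2, 10}; g ≡ 0 at y ∈ {5, 6}; common: ∅.
  x = 6: f ≡ 0 at y ∈ ∅; g ≡ 0 at y ∈ ∅; common: ∅.
  x = 7: f ≡ 0 at y ∈ ∅; g ≡ 0 at y ∈ {6, 7}; common: ∅.
  x = 8: f ≡ 0 at y ∈ {2, 9}; g ≡ 0 at y ∈ {0, 3}; common: ∅.
  x = 9: f ≡ 0 at y ∈ {8, 10}; g ≡ 0 at y ∈ {1, 3}; common: ∅.
  x = 10: f ≡ 0 at y ∈ {5, 9}; g ≡ 0 at y ∈ ∅; common: ∅.
Collecting: common zeros = ∅, so the count is 0.
Comparison with the Bézout bound: 0 ≤ 4 = deg(f)·deg(g), as expected for curves with no common component (the affine F_11-count falls short of the bound because intersections may lie at infinity, over extension fields, or carry multiplicity).


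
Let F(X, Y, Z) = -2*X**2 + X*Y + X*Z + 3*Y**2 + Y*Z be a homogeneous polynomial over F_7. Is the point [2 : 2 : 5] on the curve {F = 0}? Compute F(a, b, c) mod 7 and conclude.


F(2,2,5) ≡ 0 (mod 7); P is on the curve.

Evaluate F(2, 2, 5) term-by-term (mod 7).
  -2*X**2 ↦ -2·4·1·1 = -8
  X*Y ↦ 1·2·2·1 = 4
  X*Z ↦ 1·2·1·5 = 10
  3*Y**2 ↦ 3·1·4·1 = 12
  Y*Z ↦ 1·1·2·5 = 10
Sum: F(2, 2, 5) = (-8) + (4) + (10) + (12) + (10) = 28.
Reducing mod 7: 28 ≡ 0 (mod 7).
Since F(a, b, c) ≡ 0 (mod 7), P lies on the curve.


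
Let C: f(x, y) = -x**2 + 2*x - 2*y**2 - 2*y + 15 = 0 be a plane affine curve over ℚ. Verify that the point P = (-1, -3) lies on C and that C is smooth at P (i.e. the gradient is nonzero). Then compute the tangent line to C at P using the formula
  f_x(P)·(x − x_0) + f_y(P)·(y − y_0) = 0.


Tangent line at P: 4*x + 10*y + 34 = 0.

Step 1: f(-1, -3) = 0, so P lies on C.
Step 2: partial derivatives
  f_x(x, y) = 2 - 2*x, f_y(x, y) = -4*y - 2.
  f_x(P) = 4, f_y(P) = 10 (gradient nonzero, so P is smooth).
Step 3: tangent line at P: 4·(x − -1) + 10·(y − -3) = 0.
Expanding: 4*x + 10*y + 34 = 0.


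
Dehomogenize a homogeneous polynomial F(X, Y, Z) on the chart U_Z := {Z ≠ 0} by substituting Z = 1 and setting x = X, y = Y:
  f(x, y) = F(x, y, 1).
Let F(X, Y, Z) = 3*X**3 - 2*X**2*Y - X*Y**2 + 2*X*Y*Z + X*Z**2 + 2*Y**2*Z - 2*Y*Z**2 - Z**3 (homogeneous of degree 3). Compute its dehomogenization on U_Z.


f(x, y) = 3*x**3 - 2*x**2*y - x*y**2 + 2*x*y + x + 2*y**2 - 2*y - 1

On U_Z we set Z = 1. Each monomial c·X^i·Y^j·Z^k in F becomes c·x^i·y^j·1^k = c·x^i·y^j.
Substituting Z = 1: F(X, Y, 1) = 3*x**3 - 2*x**2*y - x*y**2 + 2*x*y + x + 2*y**2 - 2*y - 1.
Note: deg(f) ≤ deg(F) = 3; strict inequality happens when F is divisible by Z (lost terms).


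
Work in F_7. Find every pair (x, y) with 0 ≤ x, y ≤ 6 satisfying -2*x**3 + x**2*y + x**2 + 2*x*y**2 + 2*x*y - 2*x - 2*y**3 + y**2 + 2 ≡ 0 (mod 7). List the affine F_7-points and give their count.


Affine F_7-points: {(1, 5), (2, 0), (3, 0), (3, 2), (3, 5), (5, 1), (6, 0), (6, 5)}; count = 8.

For each of the 49 pairs (x, y) ∈ F_7², evaluate f(x, y) mod 7. Record the zeros.
  x = 0: [0↦2, 1↦1, 2↦4, 3↦6, 4↦2, 5↦1, 6↦5]  zeros at y ∈ ∅
  x = 1: [0↦6, 1↦3, 2↦1, 3↦2, 4↦1, 5↦0, 6↦1]  zeros at y ∈ {5}
  x = 2: [0↦0, 1↦4, 2↦6, 3↦1, 4↦5, 5↦6, 6↦6]  zeros at y ∈ {0}
  x = 3: [0↦0, 1↦6, 2↦0, 3↦5, 4↦2, 5↦0, 6↦1]  zeros at y ∈ {0, 2, 5}
  x = 4: [0↦1, 1↦4, 2↦6, 3↦2, 4↦1, 5↦5, 6↦2]  zeros at y ∈ ∅
  x = 5: [0↦5, 1↦0, 2↦5, 3↦1, 4↦4, 5↦2, 6↦4]  zeros at y ∈ {1}
  x = 6: [0↦0, 1↦3, 2↦6, 3↦4, 4↦6, 5↦0, 6↦2]  zeros at y ∈ {0, 5}
Collecting zeros: affine points = {(1, 5), (2, 0), (3, 0), (3, 2), (3, 5), (5, 1), (6, 0), (6, 5)}.
Total count |C(F_7)_aff| = 8.


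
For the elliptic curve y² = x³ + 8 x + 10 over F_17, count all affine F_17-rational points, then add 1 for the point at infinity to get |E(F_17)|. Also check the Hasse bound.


Affine points = {(1, 6), (1, 11), (2, 0), (4, 2), (4, 15), (6, 6), (6, 11), (7, 1), (7, 16), (8, 5), (8, 12), (10, 6), (10, 11), (11, 1), (11, 16), (12, 7), (12, 10), (13, 4), (13, 13), (16, 1), (16, 16)}; affine count = 21; |E(F_17)| = 22.

Discriminant check: Δ ∝ 4a³ + 27b² = 4·8³ + 27·10² = 4·512 + 27·100 ≡ 5 (mod 17). Nonzero ⇒ E is nonsingular.
For each x ∈ F_17, compute rhs = x³ + 8·x + 10 mod 17, then count y ∈ F_17 with y² ≡ rhs.
  x = 0: rhs = 10, matching y values: none (0 points).
  x = 1: rhs = 2, matching y values: 6, 11 (2 points).
  x = 2: rhs = 0, matching y values: 0 (1 points).
  x = 3: rhs = 10, matching y values: none (0 points).
  x = 4: rhs = 4, matching y values: 2, 15 (2 points).
  x = 5: rhs = 5, matching y values: none (0 points).
  x = 6: rhs = 2, matching y values: 6, 11 (2 points).
  x = 7: rhs = 1, matching y values: 1, 16 (2 points).
  x = 8: rhs = 8, matching y values: 5, 12 (2 points).
  x = 9: rhs = 12, matching y values: none (0 points).
  x = 10: rhs = 2, matching y values: 6, 11 (2 points).
  x = 11: rhs = 1, matching y values: 1, 16 (2 points).
  x = 12: rhs = 15, matching y values: 7, 10 (2 points).
  x = 13: rhs = 16, matching y values: 4, 13 (2 points).
  x = 14: rhs = 10, matching y values: none (0 points).
  x = 15: rhs = 3, matching y values: none (0 points).
  x = 16: rhs = 1, matching y values: 1, 16 (2 points).
Total affine count: 21.
Full point count |E(F_17)| = 21 + 1 = 22.
Hasse bound: |22 − (17+1)| = |4| = 4 ≤ 2√17 ≈ 8.2462 ✓.


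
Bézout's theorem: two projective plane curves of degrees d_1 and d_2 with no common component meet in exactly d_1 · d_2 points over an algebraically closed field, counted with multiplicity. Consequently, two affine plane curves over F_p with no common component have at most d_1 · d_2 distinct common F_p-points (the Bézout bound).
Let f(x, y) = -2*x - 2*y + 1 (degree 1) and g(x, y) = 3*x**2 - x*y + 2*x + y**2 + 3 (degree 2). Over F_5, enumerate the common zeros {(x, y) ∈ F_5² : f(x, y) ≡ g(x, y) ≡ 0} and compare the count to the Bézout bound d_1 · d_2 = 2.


Common zeros: {(1, 2)}; count = 1; Bézout bound = 2.

deg(f) = 1, deg(g) = 2, so Bézout bound = 2.
Scan x ∈ F_5. For each x, list the y ∈ F_5 with f(x, y) ≡ 0 and those with g(x, y) ≡ 0 (mod 5); the common zeros in that column are the intersection.
  x = 0: f ≡ 0 at y ∈ {3}; g ≡ 0 at y ∈ ∅; common: ∅.
  x = 1: f ≡ 0 at y ∈ {2}; g ≡ 0 at y ∈ {2, 4}; common: {2}.
  x = 2: f ≡ 0 at y ∈ {1}; g ≡ 0 at y ∈ ∅; common: ∅.
  x = 3: f ≡ 0 at y ∈ {0}; g ≡ 0 at y ∈ {4}; common: ∅.
  x = 4: f ≡ 0 at y ∈ {4}; g ≡ 0 at y ∈ {2}; common: ∅.
Collecting: common zeros = {(1, 2)}, so the count is 1.
Comparison with the Bézout bound: 1 ≤ 2 = deg(f)·deg(g), as expected for curves with no common component (the affine F_5-count falls short of the bound because intersections may lie at infinity, over extension fields, or carry multiplicity).


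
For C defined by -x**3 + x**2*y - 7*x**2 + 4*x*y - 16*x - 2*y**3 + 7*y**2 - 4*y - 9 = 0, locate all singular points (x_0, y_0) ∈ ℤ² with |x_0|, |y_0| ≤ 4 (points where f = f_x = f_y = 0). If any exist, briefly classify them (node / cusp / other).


Singular points: {(-2, 1)}; classification: cusp.

Compute partial derivatives:
  f_x = -3*x**2 + 2*x*y - 14*x + 4*y - 16.
  f_y = x**2 + 4*x - 6*y**2 + 14*y - 4.
Scan x_0 ∈ {−4, ..., 4}. For each x_0, f_y(x_0, y) is a polynomial in y; find its integer roots y ∈ {−4, ..., 4}, then test f_x and f at those candidates.
  x = -4: f_y(-4, y) = -6*y**2 + 14*y - 4; vanishes at y ∈ {2}. (-4, 2): f_x = -16 ≠ 0.
  x = -3: f_y(-3, y) = -6*y**2 + 14*y - 7; no integer root y with |y| ≤ 4.
  x = -2: f_y(-2, y) = -6*y**2 + 14*y - 8; vanishes at y ∈ {1}. (-2, 1): f_x = 0, f = 0 — SINGULAR.
  x = -1: f_y(-1, y) = -6*y**2 + 14*y - 7; no integer root y with |y| ≤ 4.
  x = 0: f_y(0, y) = -6*y**2 + 14*y - 4; vanishes at y ∈ {2}. (0, 2): f_x = -8 ≠ 0.
  x = 1: f_y(1, y) = -6*y**2 + 14*y + 1; no integer root y with |y| ≤ 4.
  x = 2: f_y(2, y) = -6*y**2 + 14*y + 8; no integer root y with |y| ≤ 4.
  x = 3: f_y(3, y) = -6*y**2 + 14*y + 17; no integer root y with |y| ≤ 4.
  x = 4: f_y(4, y) = -6*y**2 + 14*y + 28; no integer root y with |y| ≤ 4.
Only singular point on the grid: (-2, 1).
Classify: substitute x = -2 + u, y = 1 + v and expand: f = -u**3 + u**2*v - 2*v**3 + v**2.
No constant or linear terms (consistent with a singular point). Quadratic part: v**2. Cubic part: -u**3 + u**2*v - 2*v**3.
The quadratic part v**2 is a perfect square, so there is a single (double) tangent line v = 0, i.e. y = 1. Restricting the cubic part to that line (v = 0) leaves -u**3 ≠ 0, so f is not divisible by v and the branch is v² ≈ u**3 to lowest order — this is a cusp.
Classification: cusp.


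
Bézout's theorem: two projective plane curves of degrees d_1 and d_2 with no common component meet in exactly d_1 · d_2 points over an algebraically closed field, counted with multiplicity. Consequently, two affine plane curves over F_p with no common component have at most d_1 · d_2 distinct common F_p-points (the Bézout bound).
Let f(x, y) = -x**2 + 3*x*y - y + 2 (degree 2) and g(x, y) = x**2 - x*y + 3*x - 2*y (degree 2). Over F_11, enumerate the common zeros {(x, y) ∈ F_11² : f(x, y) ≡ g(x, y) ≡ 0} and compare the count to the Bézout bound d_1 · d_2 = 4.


Common zeros: {(1, 5)}; count = 1; Bézout bound = 4.

deg(f) = 2, deg(g) = 2, so Bézout bound = 4.
Scan x ∈ F_11. For each x, list the y ∈ F_11 with f(x, y) ≡ 0 and those with g(x, y) ≡ 0 (mod 11); the common zeros in that column are the intersection.
  x = 0: f ≡ 0 at y ∈ {2}; g ≡ 0 at y ∈ {0}; common: ∅.
  x = 1: f ≡ 0 at y ∈ {5}; g ≡ 0 at y ∈ {5}; common: {5}.
  x = 2: f ≡ 0 at y ∈ {7}; g ≡ 0 at y ∈ {8}; common: ∅.
  x = 3: f ≡ 0 at y ∈ {5}; g ≡ 0 at y ∈ {8}; common: ∅.
  x = 4: f ≡ 0 at y ∈ ∅; g ≡ 0 at y ∈ {1}; common: ∅.
  x = 5: f ≡ 0 at y ∈ {4}; g ≡ 0 at y ∈ {1}; common: ∅.
  x = 6: f ≡ 0 at y ∈ {2}; g ≡ 0 at y ∈ {4}; common: ∅.
  x = 7: f ≡ 0 at y ∈ {4}; g ≡ 0 at y ∈ {9}; common: ∅.
  x = 8: f ≡ 0 at y ∈ {7}; g ≡ 0 at y ∈ {0}; common: ∅.
  x = 9: f ≡ 0 at y ∈ {6}; g ≡ 0 at y ∈ ∅; common: ∅.
  x = 10: f ≡ 0 at y ∈ {3}; g ≡ 0 at y ∈ {9}; common: ∅.
Collecting: common zeros = {(1, 5)}, so the count is 1.
Comparison with the Bézout bound: 1 ≤ 4 = deg(f)·deg(g), as expected for curves with no common component (the affine F_11-count falls short of the bound because intersections may lie at infinity, over extension fields, or carry multiplicity).


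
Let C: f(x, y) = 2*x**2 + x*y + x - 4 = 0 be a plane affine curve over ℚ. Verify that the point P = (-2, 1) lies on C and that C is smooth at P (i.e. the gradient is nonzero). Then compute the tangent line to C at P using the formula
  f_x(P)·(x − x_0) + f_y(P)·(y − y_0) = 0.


Tangent line at P: -6*x - 2*y - 10 = 0.

Step 1: f(-2, 1) = 0, so P lies on C.
Step 2: partial derivatives
  f_x(x, y) = 4*x + y + 1, f_y(x, y) = x.
  f_x(P) = -6, f_y(P) = -2 (gradient nonzero, so P is smooth).
Step 3: tangent line at P: -6·(x − -2) + -2·(y − 1) = 0.
Expanding: -6*x - 2*y - 10 = 0.


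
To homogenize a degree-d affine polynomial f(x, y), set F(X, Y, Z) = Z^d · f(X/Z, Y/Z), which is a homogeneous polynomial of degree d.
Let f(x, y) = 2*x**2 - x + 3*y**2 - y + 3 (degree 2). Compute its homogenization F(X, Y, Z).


F(X, Y, Z) = 2*X**2 - X*Z + 3*Y**2 - Y*Z + 3*Z**2

deg(f) = 2.
Substitute x = X/Z, y = Y/Z into f, then multiply by Z^2.
  monomial 2·x^2·y^0 ↦ 2·X^2·Y^0·Z^0.
  monomial -1·x^1·y^0 ↦ -1·X^1·Y^0·Z^1.
  monomial 3·x^0·y^2 ↦ 3·X^0·Y^2·Z^0.
  monomial -1·x^0·y^1 ↦ -1·X^0·Y^1·Z^1.
  monomial 3·x^0·y^0 ↦ 3·X^0·Y^0·Z^2.
Collecting: F(X, Y, Z) = 2*X**2 - X*Z + 3*Y**2 - Y*Z + 3*Z**2.


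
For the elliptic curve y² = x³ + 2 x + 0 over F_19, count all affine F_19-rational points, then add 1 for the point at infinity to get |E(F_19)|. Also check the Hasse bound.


Affine points = {(0, 0), (6, 0), (9, 5), (9, 14), (11, 2), (11, 17), (12, 2), (12, 17), (13, 0), (14, 6), (14, 13), (15, 2), (15, 17), (16, 9), (16, 10), (17, 8), (17, 11), (18, 4), (18, 15)}; affine count = 19; |E(F_19)| = 20.

Discriminant check: Δ ∝ 4a³ + 27b² = 4·2³ + 27·0² = 4·8 + 27·0 ≡ 13 (mod 19). Nonzero ⇒ E is nonsingular.
For each x ∈ F_19, compute rhs = x³ + 2·x + 0 mod 19, then count y ∈ F_19 with y² ≡ rhs.
  x = 0: rhs = 0, matching y values: 0 (1 points).
  x = 1: rhs = 3, matching y values: none (0 points).
  x = 2: rhs = 12, matching y values: none (0 points).
  x = 3: rhs = 14, matching y values: none (0 points).
  x = 4: rhs = 15, matching y values: none (0 points).
  x = 5: rhs = 2, matching y values: none (0 points).
  x = 6: rhs = 0, matching y values: 0 (1 points).
  x = 7: rhs = 15, matching y values: none (0 points).
  x = 8: rhs = 15, matching y values: none (0 points).
  x = 9: rhs = 6, matching y values: 5, 14 (2 points).
  x = 10: rhs = 13, matching y values: none (0 points).
  x = 11: rhs = 4, matching y values: 2, 17 (2 points).
  x = 12: rhs = 4, matching y values: 2, 17 (2 points).
  x = 13: rhs = 0, matching y values: 0 (1 points).
  x = 14: rhs = 17, matching y values: 6, 13 (2 points).
  x = 15: rhs = 4, matching y values: 2, 17 (2 points).
  x = 16: rhs = 5, matching y values: 9, 10 (2 points).
  x = 17: rhs = 7, matching y values: 8, 11 (2 points).
  x = 18: rhs = 16, matching y values: 4, 15 (2 points).
Total affine count: 19.
Full point count |E(F_19)| = 19 + 1 = 20.
Hasse bound: |20 − (19+1)| = |0| = 0 ≤ 2√19 ≈ 8.7178 ✓.


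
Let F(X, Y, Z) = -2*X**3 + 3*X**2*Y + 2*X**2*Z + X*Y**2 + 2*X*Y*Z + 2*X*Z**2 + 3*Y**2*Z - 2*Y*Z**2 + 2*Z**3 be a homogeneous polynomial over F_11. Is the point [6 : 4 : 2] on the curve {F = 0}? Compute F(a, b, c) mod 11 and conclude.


F(6,4,2) ≡ 2 (mod 11); P is NOT on the curve.

Evaluate F(6, 4, 2) term-by-term (mod 11).
  -2*X**3 ↦ -2·216·1·1 = -432
  3*X**2*Y ↦ 3·36·4·1 = 432
  2*X**2*Z ↦ 2·36·1·2 = 144
  X*Y**2 ↦ 1·6·16·1 = 96
  2*X*Y*Z ↦ 2·6·4·2 = 96
  2*X*Z**2 ↦ 2·6·1·4 = 48
  3*Y**2*Z ↦ 3·1·16·2 = 96
  -2*Y*Z**2 ↦ -2·1·4·4 = -32
  2*Z**3 ↦ 2·1·1·8 = 16
Sum: F(6, 4, 2) = (-432) + (432) + (144) + (96) + (96) + (48) + (96) + (-32) + (16) = 464.
Reducing mod 11: 464 ≡ 2 (mod 11).
Since F(a, b, c) ≡ 2 ≠ 0 (mod 11), P does NOT lie on the curve.


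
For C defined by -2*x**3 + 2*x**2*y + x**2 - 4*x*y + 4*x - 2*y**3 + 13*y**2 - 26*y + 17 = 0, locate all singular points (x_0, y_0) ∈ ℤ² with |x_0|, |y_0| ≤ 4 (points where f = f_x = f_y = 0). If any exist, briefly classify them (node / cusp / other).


Singular points: {(1, 2)}; classification: node.

Compute partial derivatives:
  f_x = -6*x**2 + 4*x*y + 2*x - 4*y + 4.
  f_y = 2*x**2 - 4*x - 6*y**2 + 26*y - 26.
Scan x_0 ∈ {−4, ..., 4}. For each x_0, f_y(x_0, y) is a polynomial in y; find its integer roots y ∈ {−4, ..., 4}, then test f_x and f at those candidates.
  x = -4: f_y(-4, y) = -6*y**2 + 26*y + 22; no integer root y with |y| ≤ 4.
  x = -3: f_y(-3, y) = -6*y**2 + 26*y + 4; no integer root y with |y| ≤ 4.
  x = -2: f_y(-2, y) = -6*y**2 + 26*y - 10; no integer root y with |y| ≤ 4.
  x = -1: f_y(-1, y) = -6*y**2 + 26*y - 20; vanishes at y ∈ {1}. (-1, 1): f_x = -12 ≠ 0.
  x = 0: f_y(0, y) = -6*y**2 + 26*y - 26; no integer root y with |y| ≤ 4.
  x = 1: f_y(1, y) = -6*y**2 + 26*y - 28; vanishes at y ∈ {2}. (1, 2): f_x = 0, f = 0 — SINGULAR.
  x = 2: f_y(2, y) = -6*y**2 + 26*y - 26; no integer root y with |y| ≤ 4.
  x = 3: f_y(3, y) = -6*y**2 + 26*y - 20; vanishes at y ∈ {1}. (3, 1): f_x = -36 ≠ 0.
  x = 4: f_y(4, y) = -6*y**2 + 26*y - 10; no integer root y with |y| ≤ 4.
Only singular point on the grid: (1, 2).
Classify: substitute x = 1 + u, y = 2 + v and expand: f = -2*u**3 + 2*u**2*v - u**2 - 2*v**3 + v**2.
No constant or linear terms (consistent with a singular point). Quadratic part: -u**2 + v**2. Cubic part: -2*u**3 + 2*u**2*v - 2*v**3.
The quadratic part v**2 - u**2 = (v − u)(v + u) splits into two distinct linear factors, so there are two distinct tangent lines y − 2 = ±(x − 1) — this is a node (ordinary double point).
Classification: node.


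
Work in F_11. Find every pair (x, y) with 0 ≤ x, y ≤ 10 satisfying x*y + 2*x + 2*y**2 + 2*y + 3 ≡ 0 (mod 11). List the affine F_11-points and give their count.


Affine F_11-points: {(2, 4), (2, 5), (4, 0), (4, 8), (5, 1), (7, 6), (8, 7), (8, 10), (10, 2), (10, 3)}; count = 10.

For each of the 121 pairs (x, y) ∈ F_11², evaluate f(x, y) mod 11. Record the zeros.
  x = 0: [0↦3, 1↦7, 2↦4, 3↦5, 4↦10, 5↦8, 6↦10, 7↦5, 8↦4, 9↦7, 10↦3]  zeros at y ∈ ∅
  x = 1: [0↦5, 1↦10, 2↦8, 3↦10, 4↦5, 5↦4, 6↦7, 7↦3, 8↦3, 9↦7, 10↦4]  zeros at y ∈ ∅
  x = 2: [0↦7, 1↦2, 2↦1, 3↦4, 4↦0, 5↦0, 6↦4, 7↦1, 8↦2, 9↦7, 10↦5]  zeros at y ∈ {4, 5}
  x = 3: [0↦9, 1↦5, 2↦5, 3↦9, 4↦6, 5↦7, 6↦1, 7↦10, 8↦1, 9↦7, 10↦6]  zeros at y ∈ ∅
  x = 4: [0↦0, 1↦8, 2↦9, 3↦3, 4↦1, 5↦3, 6↦9, 7↦8, 8↦0, 9↦7, 10↦7]  zeros at y ∈ {0, 8}
  x = 5: [0↦2, 1↦0, 2↦2, 3↦8, 4↦7, 5↦10, 6↦6, 7↦6, 8↦10, 9↦7, 10↦8]  zeros at y ∈ {1}
  x = 6: [0↦4, 1↦3, 2↦6, 3↦2, 4↦2, 5↦6, 6↦3, 7↦4, 8↦9, 9↦7, 10↦9]  zeros at y ∈ ∅
  x = 7: [0↦6, 1↦6, 2↦10, 3↦7, 4↦8, 5↦2, 6↦0, 7↦2, 8↦8, 9↦7, 10↦10]  zeros at y ∈ {6}
  x = 8: [0↦8, 1↦9, 2↦3, 3↦1, 4↦3, 5↦9, 6↦8, 7↦0, 8↦7, 9↦7, 10↦0]  zeros at y ∈ {7, 10}
  x = 9: [0↦10, 1↦1, 2↦7, 3↦6, 4↦9, 5↦5, 6↦5, 7↦9, 8↦6, 9↦7, 10↦1]  zeros at y ∈ ∅
  x = 10: [0↦1, 1↦4, 2↦0, 3↦0, 4↦4, 5↦1, 6↦2, 7↦7, 8↦5, 9↦7, 10↦2]  zeros at y ∈ {2, 3}
Collecting zeros: affine points = {(2, 4), (2, 5), (4, 0), (4, 8), (5, 1), (7, 6), (8, 7), (8, 10), (10, 2), (10, 3)}.
Total count |C(F_11)_aff| = 10.


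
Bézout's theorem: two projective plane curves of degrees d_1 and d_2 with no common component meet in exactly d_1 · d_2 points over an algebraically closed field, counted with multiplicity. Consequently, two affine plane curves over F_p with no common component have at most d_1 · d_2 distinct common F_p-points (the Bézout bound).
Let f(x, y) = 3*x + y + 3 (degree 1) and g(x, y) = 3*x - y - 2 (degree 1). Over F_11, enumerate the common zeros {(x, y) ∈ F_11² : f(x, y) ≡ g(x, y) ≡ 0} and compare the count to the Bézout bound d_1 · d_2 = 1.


Common zeros: {(9, 3)}; count = 1; Bézout bound = 1.

deg(f) = 1, deg(g) = 1, so Bézout bound = 1.
Scan x ∈ F_11. For each x, list the y ∈ F_11 with f(x, y) ≡ 0 and those with g(x, y) ≡ 0 (mod 11); the common zeros in that column are the intersection.
  x = 0: f ≡ 0 at y ∈ {8}; g ≡ 0 at y ∈ {9}; common: ∅.
  x = 1: f ≡ 0 at y ∈ {5}; g ≡ 0 at y ∈ {1}; common: ∅.
  x = 2: f ≡ 0 at y ∈ {2}; g ≡ 0 at y ∈ {4}; common: ∅.
  x = 3: f ≡ 0 at y ∈ {10}; g ≡ 0 at y ∈ {7}; common: ∅.
  x = 4: f ≡ 0 at y ∈ {7}; g ≡ 0 at y ∈ {10}; common: ∅.
  x = 5: f ≡ 0 at y ∈ {4}; g ≡ 0 at y ∈ {2}; common: ∅.
  x = 6: f ≡ 0 at y ∈ {1}; g ≡ 0 at y ∈ {5}; common: ∅.
  x = 7: f ≡ 0 at y ∈ {9}; g ≡ 0 at y ∈ {8}; common: ∅.
  x = 8: f ≡ 0 at y ∈ {6}; g ≡ 0 at y ∈ {0}; common: ∅.
  x = 9: f ≡ 0 at y ∈ {3}; g ≡ 0 at y ∈ {3}; common: {3}.
  x = 10: f ≡ 0 at y ∈ {0}; g ≡ 0 at y ∈ {6}; common: ∅.
Collecting: common zeros = {(9, 3)}, so the count is 1.
Comparison with the Bézout bound: 1 ≤ 1 = deg(f)·deg(g), as expected for curves with no common component (the bound is attained).


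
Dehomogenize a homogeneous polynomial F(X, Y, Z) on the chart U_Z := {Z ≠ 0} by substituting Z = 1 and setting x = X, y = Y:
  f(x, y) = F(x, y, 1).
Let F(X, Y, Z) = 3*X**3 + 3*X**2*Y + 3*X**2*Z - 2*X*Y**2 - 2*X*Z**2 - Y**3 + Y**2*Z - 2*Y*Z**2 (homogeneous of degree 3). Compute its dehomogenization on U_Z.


f(x, y) = 3*x**3 + 3*x**2*y + 3*x**2 - 2*x*y**2 - 2*x - y**3 + y**2 - 2*y

On U_Z we set Z = 1. Each monomial c·X^i·Y^j·Z^k in F becomes c·x^i·y^j·1^k = c·x^i·y^j.
Substituting Z = 1: F(X, Y, 1) = 3*x**3 + 3*x**2*y + 3*x**2 - 2*x*y**2 - 2*x - y**3 + y**2 - 2*y.
Note: deg(f) ≤ deg(F) = 3; strict inequality happens when F is divisible by Z (lost terms).


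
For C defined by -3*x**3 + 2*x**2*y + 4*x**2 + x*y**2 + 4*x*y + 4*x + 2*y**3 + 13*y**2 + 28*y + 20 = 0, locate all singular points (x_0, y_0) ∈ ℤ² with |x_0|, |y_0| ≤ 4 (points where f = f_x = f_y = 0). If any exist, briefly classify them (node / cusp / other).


Singular points: {(0, -2)}; classification: cusp.

Compute partial derivatives:
  f_x = -9*x**2 + 4*x*y + 8*x + y**2 + 4*y + 4.
  f_y = 2*x**2 + 2*x*y + 4*x + 6*y**2 + 26*y + 28.
Scan x_0 ∈ {−4, ..., 4}. For each x_0, f_y(x_0, y) is a polynomial in y; find its integer roots y ∈ {−4, ..., 4}, then test f_x and f at those candidates.
  x = -4: f_y(-4, y) = 6*y**2 + 18*y + 44; no integer root y with |y| ≤ 4.
  x = -3: f_y(-3, y) = 6*y**2 + 20*y + 34; no integer root y with |y| ≤ 4.
  x = -2: f_y(-2, y) = 6*y**2 + 22*y + 28; no integer root y with |y| ≤ 4.
  x = -1: f_y(-1, y) = 6*y**2 + 24*y + 26; no integer root y with |y| ≤ 4.
  x = 0: f_y(0, y) = 6*y**2 + 26*y + 28; vanishes at y ∈ {-2}. (0, -2): f_x = 0, f = 0 — SINGULAR.
  x = 1: f_y(1, y) = 6*y**2 + 28*y + 34; no integer root y with |y| ≤ 4.
  x = 2: f_y(2, y) = 6*y**2 + 30*y + 44; no integer root y with |y| ≤ 4.
  x = 3: f_y(3, y) = 6*y**2 + 32*y + 58; no integer root y with |y| ≤ 4.
  x = 4: f_y(4, y) = 6*y**2 + 34*y + 76; no integer root y with |y| ≤ 4.
Only singular point on the grid: (0, -2).
Classify: substitute x = 0 + u, y = -2 + v and expand: f = -3*u**3 + 2*u**2*v + u*v**2 + 2*v**3 + v**2.
No constant or linear terms (consistent with a singular point). Quadratic part: v**2. Cubic part: -3*u**3 + 2*u**2*v + u*v**2 + 2*v**3.
The quadratic part v**2 is a perfect square, so there is a single (double) tangent line v = 0, i.e. y = -2. Restricting the cubic part to that line (v = 0) leaves -3*u**3 ≠ 0, so f is not divisible by v and the branch is v² ≈ 3*u**3 to lowest order — this is a cusp.
Classification: cusp.


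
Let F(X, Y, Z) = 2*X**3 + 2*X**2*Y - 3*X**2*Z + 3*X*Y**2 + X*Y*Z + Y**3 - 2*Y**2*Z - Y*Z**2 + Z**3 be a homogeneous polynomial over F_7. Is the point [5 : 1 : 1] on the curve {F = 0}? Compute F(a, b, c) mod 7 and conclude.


F(5,1,1) ≡ 6 (mod 7); P is NOT on the curve.

Evaluate F(5, 1, 1) term-by-term (mod 7).
  2*X**3 ↦ 2·125·1·1 = 250
  2*X**2*Y ↦ 2·25·1·1 = 50
  -3*X**2*Z ↦ -3·25·1·1 = -75
  3*X*Y**2 ↦ 3·5·1·1 = 15
  X*Y*Z ↦ 1·5·1·1 = 5
  Y**3 ↦ 1·1·1·1 = 1
  -2*Y**2*Z ↦ -2·1·1·1 = -2
  -Y*Z**2 ↦ -1·1·1·1 = -1
  Z**3 ↦ 1·1·1·1 = 1
Sum: F(5, 1, 1) = (250) + (50) + (-75) + (15) + (5) + (1) + (-2) + (-1) + (1) = 244.
Reducing mod 7: 244 ≡ 6 (mod 7).
Since F(a, b, c) ≡ 6 ≠ 0 (mod 7), P does NOT lie on the curve.


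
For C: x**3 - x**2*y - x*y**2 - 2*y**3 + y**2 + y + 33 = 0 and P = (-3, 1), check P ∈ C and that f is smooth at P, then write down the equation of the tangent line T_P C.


Tangent line at P: 32*x - 6*y + 102 = 0.

Step 1: f(-3, 1) = 0, so P lies on C.
Step 2: partial derivatives
  f_x(x, y) = 3*x**2 - 2*x*y - y**2, f_y(x, y) = -x**2 - 2*x*y - 6*y**2 + 2*y + 1.
  f_x(P) = 32, f_y(P) = -6 (gradient nonzero, so P is smooth).
Step 3: tangent line at P: 32·(x − -3) + -6·(y − 1) = 0.
Expanding: 32*x - 6*y + 102 = 0.


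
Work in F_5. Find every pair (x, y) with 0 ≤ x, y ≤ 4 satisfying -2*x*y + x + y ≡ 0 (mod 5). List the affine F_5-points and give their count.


Affine F_5-points: {(0, 0), (1, 1), (2, 4), (4, 2)}; count = 4.

For each of the 25 pairs (x, y) ∈ F_5², evaluate f(x, y) mod 5. Record the zeros.
  x = 0: [0↦0, 1↦1, 2↦2, 3↦3, 4↦4]  zeros at y ∈ {0}
  x = 1: [0↦1, 1↦0, 2↦4, 3↦3, 4↦2]  zeros at y ∈ {1}
  x = 2: [0↦2, 1↦4, 2↦1, 3↦3, 4↦0]  zeros at y ∈ {4}
  x = 3: [0↦3, 1↦3, 2↦3, 3↦3, 4↦3]  zeros at y ∈ ∅
  x = 4: [0↦4, 1↦2, 2↦0, 3↦3, 4↦1]  zeros at y ∈ {2}
Collecting zeros: affine points = {(0, 0), (1, 1), (2, 4), (4, 2)}.
Total count |C(F_5)_aff| = 4.


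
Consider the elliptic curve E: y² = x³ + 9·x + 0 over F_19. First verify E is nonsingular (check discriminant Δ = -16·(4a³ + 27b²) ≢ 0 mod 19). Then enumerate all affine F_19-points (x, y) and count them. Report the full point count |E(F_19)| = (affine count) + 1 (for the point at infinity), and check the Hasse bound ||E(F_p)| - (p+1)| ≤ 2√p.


Affine points = {(0, 0), (2, 8), (2, 11), (3, 4), (3, 15), (4, 9), (4, 10), (6, 2), (6, 17), (7, 8), (7, 11), (10, 8), (10, 11), (11, 9), (11, 10), (14, 1), (14, 18), (18, 3), (18, 16)}; affine count = 19; |E(F_19)| = 20.

Discriminant check: Δ ∝ 4a³ + 27b² = 4·9³ + 27·0² = 4·729 + 27·0 ≡ 9 (mod 19). Nonzero ⇒ E is nonsingular.
For each x ∈ F_19, compute rhs = x³ + 9·x + 0 mod 19, then count y ∈ F_19 with y² ≡ rhs.
  x = 0: rhs = 0, matching y values: 0 (1 points).
  x = 1: rhs = 10, matching y values: none (0 points).
  x = 2: rhs = 7, matching y values: 8, 11 (2 points).
  x = 3: rhs = 16, matching y values: 4, 15 (2 points).
  x = 4: rhs = 5, matching y values: 9, 10 (2 points).
  x = 5: rhs = 18, matching y values: none (0 points).
  x = 6: rhs = 4, matching y values: 2, 17 (2 points).
  x = 7: rhs = 7, matching y values: 8, 11 (2 points).
  x = 8: rhs = 14, matching y values: none (0 points).
  x = 9: rhs = 12, matching y values: none (0 points).
  x = 10: rhs = 7, matching y values: 8, 11 (2 points).
  x = 11: rhs = 5, matching y values: 9, 10 (2 points).
  x = 12: rhs = 12, matching y values: none (0 points).
  x = 13: rhs = 15, matching y values: none (0 points).
  x = 14: rhs = 1, matching y values: 1, 18 (2 points).
  x = 15: rhs = 14, matching y values: none (0 points).
  x = 16: rhs = 3, matching y values: none (0 points).
  x = 17: rhs = 12, matching y values: none (0 points).
  x = 18: rhs = 9, matching y values: 3, 16 (2 points).
Total affine count: 19.
Full point count |E(F_19)| = 19 + 1 = 20.
Hasse bound: |20 − (19+1)| = |0| = 0 ≤ 2√19 ≈ 8.7178 ✓.


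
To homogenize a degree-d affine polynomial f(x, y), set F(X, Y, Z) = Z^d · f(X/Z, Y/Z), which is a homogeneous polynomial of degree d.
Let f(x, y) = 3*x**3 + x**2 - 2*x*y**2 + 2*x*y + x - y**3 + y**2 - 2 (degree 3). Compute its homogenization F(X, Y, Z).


F(X, Y, Z) = 3*X**3 + X**2*Z - 2*X*Y**2 + 2*X*Y*Z + X*Z**2 - Y**3 + Y**2*Z - 2*Z**3

deg(f) = 3.
Substitute x = X/Z, y = Y/Z into f, then multiply by Z^3.
  monomial 3·x^3·y^0 ↦ 3·X^3·Y^0·Z^0.
  monomial 1·x^2·y^0 ↦ 1·X^2·Y^0·Z^1.
  monomial -2·x^1·y^2 ↦ -2·X^1·Y^2·Z^0.
  monomial 2·x^1·y^1 ↦ 2·X^1·Y^1·Z^1.
  monomial 1·x^1·y^0 ↦ 1·X^1·Y^0·Z^2.
  monomial -1·x^0·y^3 ↦ -1·X^0·Y^3·Z^0.
  monomial 1·x^0·y^2 ↦ 1·X^0·Y^2·Z^1.
  monomial -2·x^0·y^0 ↦ -2·X^0·Y^0·Z^3.
Collecting: F(X, Y, Z) = 3*X**3 + X**2*Z - 2*X*Y**2 + 2*X*Y*Z + X*Z**2 - Y**3 + Y**2*Z - 2*Z**3.


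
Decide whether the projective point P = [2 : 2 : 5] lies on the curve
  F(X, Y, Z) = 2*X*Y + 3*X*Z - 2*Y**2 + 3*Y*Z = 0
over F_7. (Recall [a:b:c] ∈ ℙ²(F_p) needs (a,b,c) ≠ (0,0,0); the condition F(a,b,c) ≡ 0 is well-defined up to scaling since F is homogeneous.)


F(2,2,5) ≡ 4 (mod 7); P is NOT on the curve.

Evaluate F(2, 2, 5) term-by-term (mod 7).
  2*X*Y ↦ 2·2·2·1 = 8
  3*X*Z ↦ 3·2·1·5 = 30
  -2*Y**2 ↦ -2·1·4·1 = -8
  3*Y*Z ↦ 3·1·2·5 = 30
Sum: F(2, 2, 5) = (8) + (30) + (-8) + (30) = 60.
Reducing mod 7: 60 ≡ 4 (mod 7).
Since F(a, b, c) ≡ 4 ≠ 0 (mod 7), P does NOT lie on the curve.


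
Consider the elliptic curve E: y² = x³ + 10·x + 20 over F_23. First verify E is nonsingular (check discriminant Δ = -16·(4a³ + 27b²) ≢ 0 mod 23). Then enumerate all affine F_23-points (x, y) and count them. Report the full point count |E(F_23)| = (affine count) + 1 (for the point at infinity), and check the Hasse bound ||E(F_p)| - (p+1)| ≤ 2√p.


Affine points = {(1, 10), (1, 13), (2, 5), (2, 18), (3, 10), (3, 13), (4, 3), (4, 20), (10, 4), (10, 19), (11, 9), (11, 14), (13, 1), (13, 22), (14, 11), (14, 12), (15, 7), (15, 16), (18, 11), (18, 12), (19, 10), (19, 13), (20, 3), (20, 20), (22, 3), (22, 20)}; affine count = 26; |E(F_23)| = 27.

Discriminant check: Δ ∝ 4a³ + 27b² = 4·10³ + 27·20² = 4·1000 + 27·400 ≡ 11 (mod 23). Nonzero ⇒ E is nonsingular.
For each x ∈ F_23, compute rhs = x³ + 10·x + 20 mod 23, then count y ∈ F_23 with y² ≡ rhs.
  x = 0: rhs = 20, matching y values: none (0 points).
  x = 1: rhs = 8, matching y values: 10, 13 (2 points).
  x = 2: rhs = 2, matching y values: 5, 18 (2 points).
  x = 3: rhs = 8, matching y values: 10, 13 (2 points).
  x = 4: rhs = 9, matching y values: 3, 20 (2 points).
  x = 5: rhs = 11, matching y values: none (0 points).
  x = 6: rhs = 20, matching y values: none (0 points).
  x = 7: rhs = 19, matching y values: none (0 points).
  x = 8: rhs = 14, matching y values: none (0 points).
  x = 9: rhs = 11, matching y values: none (0 points).
  x = 10: rhs = 16, matching y values: 4, 19 (2 points).
  x = 11: rhs = 12, matching y values: 9, 14 (2 points).
  x = 12: rhs = 5, matching y values: none (0 points).
  x = 13: rhs = 1, matching y values: 1, 22 (2 points).
  x = 14: rhs = 6, matching y values: 11, 12 (2 points).
  x = 15: rhs = 3, matching y values: 7, 16 (2 points).
  x = 16: rhs = 21, matching y values: none (0 points).
  x = 17: rhs = 20, matching y values: none (0 points).
  x = 18: rhs = 6, matching y values: 11, 12 (2 points).
  x = 19: rhs = 8, matching y values: 10, 13 (2 points).
  x = 20: rhs = 9, matching y values: 3, 20 (2 points).
  x = 21: rhs = 15, matching y values: none (0 points).
  x = 22: rhs = 9, matching y values: 3, 20 (2 points).
Total affine count: 26.
Full point count |E(F_23)| = 26 + 1 = 27.
Hasse bound: |27 − (23+1)| = |3| = 3 ≤ 2√23 ≈ 9.5917 ✓.
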